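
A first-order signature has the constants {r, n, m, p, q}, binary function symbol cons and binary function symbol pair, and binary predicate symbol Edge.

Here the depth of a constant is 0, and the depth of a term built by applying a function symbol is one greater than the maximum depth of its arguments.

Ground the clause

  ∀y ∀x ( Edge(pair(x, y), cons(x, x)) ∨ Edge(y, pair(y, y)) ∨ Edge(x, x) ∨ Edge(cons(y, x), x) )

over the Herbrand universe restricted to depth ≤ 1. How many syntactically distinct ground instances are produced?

Ground terms of depth ≤ 1:
  If N_k denotes the number of depth-≤k ground terms, the 5 constants give N_0 = 5, and each function symbol of arity r contributes N_{k-1}^r new terms at level k: N_k = 5 + N_{k-1}^2 + N_{k-1}^2.
  N_0 = 5
  N_1 = 5 + 5^2 + 5^2 = 55
So there are 55 ground terms available for substitution.
The body mentions every one of the 2 quantified variables; since ground terms form a free algebra, no two substitutions collapse to the same formula.
Number of ground instances = 55^2 = 3025.

3025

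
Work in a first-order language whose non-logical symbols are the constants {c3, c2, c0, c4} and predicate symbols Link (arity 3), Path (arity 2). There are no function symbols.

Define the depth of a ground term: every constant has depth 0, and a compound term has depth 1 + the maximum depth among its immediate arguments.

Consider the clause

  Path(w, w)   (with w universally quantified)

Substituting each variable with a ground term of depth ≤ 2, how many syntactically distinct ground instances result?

Ground terms of depth ≤ 2:
  With no function symbols every ground term is a constant, so there are exactly 4 ground terms at every depth bound.
  N_0 = 4
  N_1 = 4
  N_2 = 4
So there are 4 ground terms available for substitution.
The body mentions the single quantified variable w; since ground terms form a free algebra, no two substitutions collapse to the same formula.
Number of ground instances = 4.

4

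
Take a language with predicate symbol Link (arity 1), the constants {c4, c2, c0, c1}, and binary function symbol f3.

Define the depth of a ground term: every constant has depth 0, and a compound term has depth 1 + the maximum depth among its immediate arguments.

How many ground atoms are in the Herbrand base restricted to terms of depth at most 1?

First count ground terms of depth ≤ 1.
If N_k denotes the number of depth-≤k ground terms, the 4 constants give N_0 = 4, and each function symbol of arity r contributes N_{k-1}^r new terms at level k: N_k = 4 + N_{k-1}^2.
N_0 = 4
N_1 = 4 + 4^2 = 20
So |H| = 20.
For each predicate symbol, the number of ground atoms is |H| raised to its arity; summing:
  Link: 20
Total ground atoms: 20.

20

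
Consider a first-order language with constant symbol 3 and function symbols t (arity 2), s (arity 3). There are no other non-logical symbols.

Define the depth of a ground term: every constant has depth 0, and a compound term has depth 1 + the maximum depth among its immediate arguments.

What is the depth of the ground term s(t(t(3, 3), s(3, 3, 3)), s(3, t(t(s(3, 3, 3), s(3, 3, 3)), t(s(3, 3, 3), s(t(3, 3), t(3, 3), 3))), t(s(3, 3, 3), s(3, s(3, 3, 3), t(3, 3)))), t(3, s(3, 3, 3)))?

6

depth(t(3, 3)) = 1 + max(0, 0) = 1
depth(s(3, 3, 3)) = 1 + max(0, 0, 0) = 1
depth(t(t(3, 3), s(3, 3, 3))) = 1 + max(1, 1) = 2
depth(t(s(3, 3, 3), s(3, 3, 3))) = 1 + max(1, 1) = 2
depth(s(t(3, 3), t(3, 3), 3)) = 1 + max(1, 1, 0) = 2
depth(t(s(3, 3, 3), s(t(3, 3), t(3, 3), 3))) = 1 + max(1, 2) = 3
depth(t(t(s(3, 3, 3), s(3, 3, 3)), t(s(3, 3, 3), s(t(3, 3), t(3, 3), 3)))) = 1 + max(2, 3) = 4
depth(s(3, s(3, 3, 3), t(3, 3))) = 1 + max(0, 1, 1) = 2
depth(t(s(3, 3, 3), s(3, s(3, 3, 3), t(3, 3)))) = 1 + max(1, 2) = 3
depth(s(3, t(t(s(3, 3, 3), s(3, 3, 3)), t(s(3, 3, 3), s(t(3, 3), t(3, 3), 3))), t(s(3, 3, 3), s(3, s(3, 3, 3), t(3, 3))))) = 1 + max(0, 4, 3) = 5
depth(t(3, s(3, 3, 3))) = 1 + max(0, 1) = 2
depth(s(t(t(3, 3), s(3, 3, 3)), s(3, t(t(s(3, 3, 3), s(3, 3, 3)), t(s(3, 3, 3), s(t(3, 3), t(3, 3), 3))), t(s(3, 3, 3), s(3, s(3, 3, 3), t(3, 3)))), t(3, s(3, 3, 3)))) = 1 + max(2, 5, 2) = 6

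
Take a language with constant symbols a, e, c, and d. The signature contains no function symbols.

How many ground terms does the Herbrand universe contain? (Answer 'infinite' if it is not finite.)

4

There are no function symbols, so every ground term is one of the 4 constants.
The Herbrand universe is {a, e, c, d}, which is finite with 4 elements.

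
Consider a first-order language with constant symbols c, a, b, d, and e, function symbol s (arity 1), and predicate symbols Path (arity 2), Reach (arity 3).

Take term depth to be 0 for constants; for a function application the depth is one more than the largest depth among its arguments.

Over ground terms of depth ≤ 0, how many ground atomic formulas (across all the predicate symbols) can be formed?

150

First count ground terms of depth ≤ 0.
Let N_k = |{terms of depth ≤ k}|. Then N_0 = 5 and N_k = 5 + N_{k-1} for k ≥ 1 (one summand per function symbol, arity giving the exponent).
N_0 = 5
So |H| = 5.
Ground atoms are formed by filling each argument slot of a predicate with a term from H, so an r-ary predicate gives |H|^r atoms:
  Path: 5^2 = 25;  Reach: 5^3 = 125
Total ground atoms: 25 + 125 = 150.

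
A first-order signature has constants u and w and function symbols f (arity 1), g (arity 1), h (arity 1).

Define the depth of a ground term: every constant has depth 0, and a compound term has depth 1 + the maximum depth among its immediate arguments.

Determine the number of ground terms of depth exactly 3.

54

Write N_k for the number of ground terms of depth ≤ k. A term of depth ≤ k is either a constant or a function symbol applied to arguments of depth ≤ k−1, so N_k = 2 + N_{k-1} + N_{k-1} + N_{k-1}.
N_0 = 2
N_1 = 2 + 2 + 2 + 2 = 8
N_2 = 2 + 8 + 8 + 8 = 26
N_3 = 2 + 26 + 26 + 26 = 80
Terms of depth exactly 3: N_3 − N_2 = 80 − 26 = 54.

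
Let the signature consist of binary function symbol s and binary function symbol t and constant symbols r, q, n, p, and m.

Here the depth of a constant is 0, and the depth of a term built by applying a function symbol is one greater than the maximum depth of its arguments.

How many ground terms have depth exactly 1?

50

Write N_k for the number of ground terms of depth ≤ k. A term of depth ≤ k is either a constant or a function symbol applied to arguments of depth ≤ k−1, so N_k = 5 + N_{k-1}^2 + N_{k-1}^2.
N_0 = 5
N_1 = 5 + 5^2 + 5^2 = 55
Terms of depth exactly 1: N_1 − N_0 = 55 − 5 = 50.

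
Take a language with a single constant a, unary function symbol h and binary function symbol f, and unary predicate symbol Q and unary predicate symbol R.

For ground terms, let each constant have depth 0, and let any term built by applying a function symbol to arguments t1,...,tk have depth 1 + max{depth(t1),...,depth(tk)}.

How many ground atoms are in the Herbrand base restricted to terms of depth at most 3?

First count ground terms of depth ≤ 3.
Let N_k = |{terms of depth ≤ k}|. Then N_0 = 1 and N_k = 1 + N_{k-1} + N_{k-1}^2 for k ≥ 1 (one summand per function symbol, arity giving the exponent).
N_0 = 1
N_1 = 1 + 1 + 1^2 = 3
N_2 = 1 + 3 + 3^2 = 13
N_3 = 1 + 13 + 13^2 = 183
So |H| = 183.
Ground atoms are formed by filling each argument slot of a predicate with a term from H, so an r-ary predicate gives |H|^r atoms:
  Q: 183;  R: 183
Total ground atoms: 183 + 183 = 366.

366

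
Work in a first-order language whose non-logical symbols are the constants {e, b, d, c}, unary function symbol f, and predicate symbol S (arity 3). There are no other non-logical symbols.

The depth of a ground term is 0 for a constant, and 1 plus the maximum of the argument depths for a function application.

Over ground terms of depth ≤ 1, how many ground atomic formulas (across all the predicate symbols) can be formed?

First count ground terms of depth ≤ 1.
Let N_k count ground terms of depth at most k. Each non-constant term of depth ≤ k is some function symbol applied to depth-≤(k−1) arguments, giving N_k = 4 + N_{k-1}.
N_0 = 4
N_1 = 4 + 4 = 8
Explicitly: e, b, d, c, f(e), f(b), f(d), f(c).
So |H| = 8.
For each predicate symbol, the number of ground atoms is |H| raised to its arity; summing:
  S: 8^3 = 512
Total ground atoms: 512.

512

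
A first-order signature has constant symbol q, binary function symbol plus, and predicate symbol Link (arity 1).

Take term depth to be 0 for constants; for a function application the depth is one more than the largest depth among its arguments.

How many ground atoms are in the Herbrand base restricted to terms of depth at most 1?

First count ground terms of depth ≤ 1.
Let N_k = |{terms of depth ≤ k}|. Then N_0 = 1 and N_k = 1 + N_{k-1}^2 for k ≥ 1 (one summand per function symbol, arity giving the exponent).
N_0 = 1
N_1 = 1 + 1^2 = 2
So |H| = 2.
A ground atom is a predicate applied to a tuple of terms from H, so the count is the sum over predicates of |H|^arity:
  Link: 2
Total ground atoms: 2.

2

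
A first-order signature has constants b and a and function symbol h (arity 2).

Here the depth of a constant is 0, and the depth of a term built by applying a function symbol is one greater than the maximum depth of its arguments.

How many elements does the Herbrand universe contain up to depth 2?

Write N_k for the number of ground terms of depth ≤ k. A term of depth ≤ k is either a constant or a function symbol applied to arguments of depth ≤ k−1, so N_k = 2 + N_{k-1}^2.
N_0 = 2
N_1 = 2 + 2^2 = 6
N_2 = 2 + 6^2 = 38

38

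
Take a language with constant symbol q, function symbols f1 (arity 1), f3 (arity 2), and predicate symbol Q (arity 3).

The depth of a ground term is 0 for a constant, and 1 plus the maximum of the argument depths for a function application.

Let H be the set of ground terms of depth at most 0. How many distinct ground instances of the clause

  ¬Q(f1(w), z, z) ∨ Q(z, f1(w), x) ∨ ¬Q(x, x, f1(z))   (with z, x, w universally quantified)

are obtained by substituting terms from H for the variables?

1

Ground terms of depth ≤ 0:
  Count level by level. With function symbols f1/1, f3/2, the terms of depth ≤ k are the 1 constant together with each function applied to depth-≤(k−1) tuples, so N_k = 1 + N_{k-1} + N_{k-1}^2.
  N_0 = 1
  Explicitly: q.
So there is exactly 1 ground term available for substitution.
The body mentions every one of the 3 quantified variables; since ground terms form a free algebra, no two substitutions collapse to the same formula.
Number of ground instances = 1^3 = 1.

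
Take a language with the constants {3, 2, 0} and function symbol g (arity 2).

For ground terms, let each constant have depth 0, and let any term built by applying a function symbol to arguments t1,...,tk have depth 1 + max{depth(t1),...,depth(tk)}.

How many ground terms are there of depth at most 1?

Count level by level. With function symbols g/2, the terms of depth ≤ k are the 3 constants together with each function applied to depth-≤(k−1) tuples, so N_k = 3 + N_{k-1}^2.
N_0 = 3
N_1 = 3 + 3^2 = 12
Explicitly: 3, 2, 0, g(3, 3), g(3, 2), g(3, 0), g(2, 3), g(2, 2), g(2, 0), g(0, 3), g(0, 2), g(0, 0).

12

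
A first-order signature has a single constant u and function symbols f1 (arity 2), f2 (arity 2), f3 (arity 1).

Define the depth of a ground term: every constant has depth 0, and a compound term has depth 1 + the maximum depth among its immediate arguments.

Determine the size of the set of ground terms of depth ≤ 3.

2776

Let N_k = |{terms of depth ≤ k}|. Then N_0 = 1 and N_k = 1 + N_{k-1}^2 + N_{k-1}^2 + N_{k-1} for k ≥ 1 (one summand per function symbol, arity giving the exponent).
N_0 = 1
N_1 = 1 + 1^2 + 1^2 + 1 = 4
N_2 = 1 + 4^2 + 4^2 + 4 = 37
N_3 = 1 + 37^2 + 37^2 + 37 = 2776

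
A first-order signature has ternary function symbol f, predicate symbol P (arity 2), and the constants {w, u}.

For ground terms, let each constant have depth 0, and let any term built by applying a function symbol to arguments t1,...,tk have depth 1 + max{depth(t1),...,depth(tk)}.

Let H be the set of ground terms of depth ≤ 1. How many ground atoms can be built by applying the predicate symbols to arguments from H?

100

First count ground terms of depth ≤ 1.
If N_k denotes the number of depth-≤k ground terms, the 2 constants give N_0 = 2, and each function symbol of arity r contributes N_{k-1}^r new terms at level k: N_k = 2 + N_{k-1}^3.
N_0 = 2
N_1 = 2 + 2^3 = 10
So |H| = 10.
For each predicate symbol, the number of ground atoms is |H| raised to its arity; summing:
  P: 10^2 = 100
Total ground atoms: 100.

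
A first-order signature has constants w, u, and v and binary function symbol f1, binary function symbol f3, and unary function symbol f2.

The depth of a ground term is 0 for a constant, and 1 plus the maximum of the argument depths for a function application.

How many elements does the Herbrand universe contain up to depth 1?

Count level by level. With function symbols f1/2, f3/2, f2/1, the terms of depth ≤ k are the 3 constants together with each function applied to depth-≤(k−1) tuples, so N_k = 3 + N_{k-1}^2 + N_{k-1}^2 + N_{k-1}.
N_0 = 3
N_1 = 3 + 3^2 + 3^2 + 3 = 24

24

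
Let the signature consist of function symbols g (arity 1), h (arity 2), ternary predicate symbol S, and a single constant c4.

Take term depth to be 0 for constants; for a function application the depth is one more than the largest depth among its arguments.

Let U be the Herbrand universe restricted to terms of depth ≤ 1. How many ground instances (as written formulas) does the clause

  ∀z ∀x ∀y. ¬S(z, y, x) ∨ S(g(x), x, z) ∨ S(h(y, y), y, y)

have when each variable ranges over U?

27

Ground terms of depth ≤ 1:
  If N_k denotes the number of depth-≤k ground terms, the 1 constant gives N_0 = 1, and each function symbol of arity r contributes N_{k-1}^r new terms at level k: N_k = 1 + N_{k-1} + N_{k-1}^2.
  N_0 = 1
  N_1 = 1 + 1 + 1^2 = 3
So there are 3 ground terms available for substitution.
Each of z, x, y ranges independently over the available ground terms, and distinct assignments produce distinct instances.
Number of ground instances = 3^3 = 27.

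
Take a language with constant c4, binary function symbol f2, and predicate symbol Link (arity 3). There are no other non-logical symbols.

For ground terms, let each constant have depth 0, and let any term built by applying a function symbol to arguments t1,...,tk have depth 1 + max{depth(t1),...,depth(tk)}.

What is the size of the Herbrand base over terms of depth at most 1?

8

First count ground terms of depth ≤ 1.
Count level by level. With function symbols f2/2, the terms of depth ≤ k are the 1 constant together with each function applied to depth-≤(k−1) tuples, so N_k = 1 + N_{k-1}^2.
N_0 = 1
N_1 = 1 + 1^2 = 2
Explicitly: c4, f2(c4, c4).
So |H| = 2.
For each predicate symbol, the number of ground atoms is |H| raised to its arity; summing:
  Link: 2^3 = 8
Total ground atoms: 8.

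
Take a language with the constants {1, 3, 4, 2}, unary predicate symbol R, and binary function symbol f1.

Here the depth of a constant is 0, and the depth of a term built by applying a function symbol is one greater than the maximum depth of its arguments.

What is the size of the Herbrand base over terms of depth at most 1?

20

First count ground terms of depth ≤ 1.
If N_k denotes the number of depth-≤k ground terms, the 4 constants give N_0 = 4, and each function symbol of arity r contributes N_{k-1}^r new terms at level k: N_k = 4 + N_{k-1}^2.
N_0 = 4
N_1 = 4 + 4^2 = 20
So |H| = 20.
Each predicate of arity r yields |H|^r ground atoms (one per choice of an r-tuple from H):
  R: 20
Total ground atoms: 20.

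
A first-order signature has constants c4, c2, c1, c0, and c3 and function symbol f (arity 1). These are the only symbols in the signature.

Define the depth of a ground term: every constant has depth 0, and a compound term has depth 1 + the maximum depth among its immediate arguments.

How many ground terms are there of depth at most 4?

Let N_k count ground terms of depth at most k. Each non-constant term of depth ≤ k is some function symbol applied to depth-≤(k−1) arguments, giving N_k = 5 + N_{k-1}.
N_0 = 5
N_1 = 5 + 5 = 10
N_2 = 5 + 10 = 15
N_3 = 5 + 15 = 20
N_4 = 5 + 20 = 25

25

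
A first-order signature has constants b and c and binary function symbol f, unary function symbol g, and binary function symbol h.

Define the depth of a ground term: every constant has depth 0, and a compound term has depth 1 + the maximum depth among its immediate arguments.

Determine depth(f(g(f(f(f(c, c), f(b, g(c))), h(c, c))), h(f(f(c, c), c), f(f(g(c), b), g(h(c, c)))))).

depth(f(c, c)) = 1 + max(0, 0) = 1
depth(g(c)) = 1 + depth(c) = 1 + 0 = 1
depth(f(b, g(c))) = 1 + max(0, 1) = 2
depth(f(f(c, c), f(b, g(c)))) = 1 + max(1, 2) = 3
depth(h(c, c)) = 1 + max(0, 0) = 1
depth(f(f(f(c, c), f(b, g(c))), h(c, c))) = 1 + max(3, 1) = 4
depth(g(f(f(f(c, c), f(b, g(c))), h(c, c)))) = 1 + depth(f(f(f(c, c), f(b, g(c))), h(c, c))) = 1 + 4 = 5
depth(f(f(c, c), c)) = 1 + max(1, 0) = 2
depth(f(g(c), b)) = 1 + max(1, 0) = 2
depth(g(h(c, c))) = 1 + depth(h(c, c)) = 1 + 1 = 2
depth(f(f(g(c), b), g(h(c, c)))) = 1 + max(2, 2) = 3
depth(h(f(f(c, c), c), f(f(g(c), b), g(h(c, c))))) = 1 + max(2, 3) = 4
depth(f(g(f(f(f(c, c), f(b, g(c))), h(c, c))), h(f(f(c, c), c), f(f(g(c), b), g(h(c, c)))))) = 1 + max(5, 4) = 6

6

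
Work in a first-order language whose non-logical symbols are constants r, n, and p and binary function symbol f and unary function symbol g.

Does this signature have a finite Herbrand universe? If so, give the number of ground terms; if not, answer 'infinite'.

The signature has at least one function symbol (f, arity 2) and at least one constant (r).
Iterating f gives infinitely many distinct ground terms: r, f(r, r), f(f(r, r), f(r, r)), ...
So the Herbrand universe is infinite.

infinite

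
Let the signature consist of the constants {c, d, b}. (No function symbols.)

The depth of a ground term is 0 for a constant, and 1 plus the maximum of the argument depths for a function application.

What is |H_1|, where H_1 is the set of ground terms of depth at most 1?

3

With no function symbols every ground term is a constant, so there are exactly 3 ground terms at every depth bound.
N_0 = 3
N_1 = 3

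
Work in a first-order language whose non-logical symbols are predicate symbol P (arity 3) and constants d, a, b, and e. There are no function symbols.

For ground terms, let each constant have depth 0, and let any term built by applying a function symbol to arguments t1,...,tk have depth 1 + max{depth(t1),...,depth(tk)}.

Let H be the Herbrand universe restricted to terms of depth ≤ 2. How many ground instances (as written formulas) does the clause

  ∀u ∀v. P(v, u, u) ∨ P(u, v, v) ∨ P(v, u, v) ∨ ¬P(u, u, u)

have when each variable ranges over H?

16

Ground terms of depth ≤ 2:
  With no function symbols every ground term is a constant, so there are exactly 4 ground terms at every depth bound.
  N_0 = 4
  N_1 = 4
  N_2 = 4
So there are 4 ground terms available for substitution.
Each of u, v ranges independently over the available ground terms, and distinct assignments produce distinct instances.
Number of ground instances = 4^2 = 16.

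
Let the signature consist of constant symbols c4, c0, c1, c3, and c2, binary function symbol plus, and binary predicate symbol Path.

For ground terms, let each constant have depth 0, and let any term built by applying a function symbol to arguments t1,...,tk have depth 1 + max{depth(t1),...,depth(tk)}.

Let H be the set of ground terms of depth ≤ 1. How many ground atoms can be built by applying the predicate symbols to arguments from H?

First count ground terms of depth ≤ 1.
If N_k denotes the number of depth-≤k ground terms, the 5 constants give N_0 = 5, and each function symbol of arity r contributes N_{k-1}^r new terms at level k: N_k = 5 + N_{k-1}^2.
N_0 = 5
N_1 = 5 + 5^2 = 30
So |H| = 30.
Each predicate of arity r yields |H|^r ground atoms (one per choice of an r-tuple from H):
  Path: 30^2 = 900
Total ground atoms: 900.

900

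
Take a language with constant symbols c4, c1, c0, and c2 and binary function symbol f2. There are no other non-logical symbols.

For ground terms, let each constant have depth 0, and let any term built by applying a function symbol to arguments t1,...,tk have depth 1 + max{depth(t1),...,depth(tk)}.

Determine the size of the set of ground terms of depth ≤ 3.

163220

Count level by level. With function symbols f2/2, the terms of depth ≤ k are the 4 constants together with each function applied to depth-≤(k−1) tuples, so N_k = 4 + N_{k-1}^2.
N_0 = 4
N_1 = 4 + 4^2 = 20
N_2 = 4 + 20^2 = 404
N_3 = 4 + 404^2 = 163220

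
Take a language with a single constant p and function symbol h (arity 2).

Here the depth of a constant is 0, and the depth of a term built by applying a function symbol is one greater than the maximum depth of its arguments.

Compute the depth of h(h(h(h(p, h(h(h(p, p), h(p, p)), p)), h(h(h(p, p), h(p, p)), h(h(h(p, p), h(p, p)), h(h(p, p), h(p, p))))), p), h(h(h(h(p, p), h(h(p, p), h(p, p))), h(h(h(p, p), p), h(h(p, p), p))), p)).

depth(h(p, p)) = 1 + max(0, 0) = 1
depth(h(h(p, p), h(p, p))) = 1 + max(1, 1) = 2
depth(h(h(h(p, p), h(p, p)), p)) = 1 + max(2, 0) = 3
depth(h(p, h(h(h(p, p), h(p, p)), p))) = 1 + max(0, 3) = 4
depth(h(h(h(p, p), h(p, p)), h(h(p, p), h(p, p)))) = 1 + max(2, 2) = 3
depth(h(h(h(p, p), h(p, p)), h(h(h(p, p), h(p, p)), h(h(p, p), h(p, p))))) = 1 + max(2, 3) = 4
depth(h(h(p, h(h(h(p, p), h(p, p)), p)), h(h(h(p, p), h(p, p)), h(h(h(p, p), h(p, p)), h(h(p, p), h(p, p)))))) = 1 + max(4, 4) = 5
depth(h(h(h(p, h(h(h(p, p), h(p, p)), p)), h(h(h(p, p), h(p, p)), h(h(h(p, p), h(p, p)), h(h(p, p), h(p, p))))), p)) = 1 + max(5, 0) = 6
depth(h(h(p, p), h(h(p, p), h(p, p)))) = 1 + max(1, 2) = 3
depth(h(h(p, p), p)) = 1 + max(1, 0) = 2
depth(h(h(h(p, p), p), h(h(p, p), p))) = 1 + max(2, 2) = 3
depth(h(h(h(p, p), h(h(p, p), h(p, p))), h(h(h(p, p), p), h(h(p, p), p)))) = 1 + max(3, 3) = 4
depth(h(h(h(h(p, p), h(h(p, p), h(p, p))), h(h(h(p, p), p), h(h(p, p), p))), p)) = 1 + max(4, 0) = 5
depth(h(h(h(h(p, h(h(h(p, p), h(p, p)), p)), h(h(h(p, p), h(p, p)), h(h(h(p, p), h(p, p)), h(h(p, p), h(p, p))))), p), h(h(h(h(p, p), h(h(p, p), h(p, p))), h(h(h(p, p), p), h(h(p, p), p))), p))) = 1 + max(6, 5) = 7

7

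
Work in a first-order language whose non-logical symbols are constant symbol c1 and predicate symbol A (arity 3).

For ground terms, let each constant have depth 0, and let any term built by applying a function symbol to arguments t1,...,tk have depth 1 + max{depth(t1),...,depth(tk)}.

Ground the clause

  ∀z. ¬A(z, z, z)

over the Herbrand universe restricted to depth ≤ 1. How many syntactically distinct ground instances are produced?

Ground terms of depth ≤ 1:
  With no function symbols every ground term is a constant, so there is exactly 1 ground term at every depth bound.
  N_0 = 1
  N_1 = 1
  Explicitly: c1.
So there is exactly 1 ground term available for substitution.
The body mentions the single quantified variable z; since ground terms form a free algebra, no two substitutions collapse to the same formula.
Number of ground instances = 1.

1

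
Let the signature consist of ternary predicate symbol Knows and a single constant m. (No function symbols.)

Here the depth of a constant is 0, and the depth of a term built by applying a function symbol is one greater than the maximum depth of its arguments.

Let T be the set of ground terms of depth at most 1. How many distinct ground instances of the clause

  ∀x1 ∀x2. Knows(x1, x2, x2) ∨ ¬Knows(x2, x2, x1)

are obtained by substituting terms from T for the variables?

Ground terms of depth ≤ 1:
  With no function symbols every ground term is a constant, so there is exactly 1 ground term at every depth bound.
  N_0 = 1
  N_1 = 1
  Explicitly: m.
So there is exactly 1 ground term available for substitution.
The body mentions every one of the 2 quantified variables; since ground terms form a free algebra, no two substitutions collapse to the same formula.
Number of ground instances = 1^2 = 1.

1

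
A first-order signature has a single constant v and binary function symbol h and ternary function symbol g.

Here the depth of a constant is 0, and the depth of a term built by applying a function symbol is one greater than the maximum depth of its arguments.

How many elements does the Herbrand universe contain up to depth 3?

52023

Let N_k count ground terms of depth at most k. Each non-constant term of depth ≤ k is some function symbol applied to depth-≤(k−1) arguments, giving N_k = 1 + N_{k-1}^2 + N_{k-1}^3.
N_0 = 1
N_1 = 1 + 1^2 + 1^3 = 3
N_2 = 1 + 3^2 + 3^3 = 37
N_3 = 1 + 37^2 + 37^3 = 52023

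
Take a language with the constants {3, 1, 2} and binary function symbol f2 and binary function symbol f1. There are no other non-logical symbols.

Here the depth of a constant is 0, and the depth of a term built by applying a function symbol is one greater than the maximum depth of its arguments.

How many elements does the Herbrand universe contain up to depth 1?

21

Count level by level. With function symbols f2/2, f1/2, the terms of depth ≤ k are the 3 constants together with each function applied to depth-≤(k−1) tuples, so N_k = 3 + N_{k-1}^2 + N_{k-1}^2.
N_0 = 3
N_1 = 3 + 3^2 + 3^2 = 21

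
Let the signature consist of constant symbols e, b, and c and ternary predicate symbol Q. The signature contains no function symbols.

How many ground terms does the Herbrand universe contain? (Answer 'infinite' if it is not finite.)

There are no function symbols, so every ground term is one of the 3 constants.
The Herbrand universe is {e, b, c}, which is finite with 3 elements.

3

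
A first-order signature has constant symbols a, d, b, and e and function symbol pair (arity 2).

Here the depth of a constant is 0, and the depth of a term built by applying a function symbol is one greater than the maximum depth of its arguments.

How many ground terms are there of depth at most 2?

404

Count level by level. With function symbols pair/2, the terms of depth ≤ k are the 4 constants together with each function applied to depth-≤(k−1) tuples, so N_k = 4 + N_{k-1}^2.
N_0 = 4
N_1 = 4 + 4^2 = 20
N_2 = 4 + 20^2 = 404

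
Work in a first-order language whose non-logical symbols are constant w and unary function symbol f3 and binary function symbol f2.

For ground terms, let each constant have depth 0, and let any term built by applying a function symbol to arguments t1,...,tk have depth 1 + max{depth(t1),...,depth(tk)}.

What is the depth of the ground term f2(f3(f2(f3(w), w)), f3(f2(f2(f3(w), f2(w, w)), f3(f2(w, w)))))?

5

depth(f3(w)) = 1 + depth(w) = 1 + 0 = 1
depth(f2(f3(w), w)) = 1 + max(1, 0) = 2
depth(f3(f2(f3(w), w))) = 1 + depth(f2(f3(w), w)) = 1 + 2 = 3
depth(f2(w, w)) = 1 + max(0, 0) = 1
depth(f2(f3(w), f2(w, w))) = 1 + max(1, 1) = 2
depth(f3(f2(w, w))) = 1 + depth(f2(w, w)) = 1 + 1 = 2
depth(f2(f2(f3(w), f2(w, w)), f3(f2(w, w)))) = 1 + max(2, 2) = 3
depth(f3(f2(f2(f3(w), f2(w, w)), f3(f2(w, w))))) = 1 + depth(f2(f2(f3(w), f2(w, w)), f3(f2(w, w)))) = 1 + 3 = 4
depth(f2(f3(f2(f3(w), w)), f3(f2(f2(f3(w), f2(w, w)), f3(f2(w, w)))))) = 1 + max(3, 4) = 5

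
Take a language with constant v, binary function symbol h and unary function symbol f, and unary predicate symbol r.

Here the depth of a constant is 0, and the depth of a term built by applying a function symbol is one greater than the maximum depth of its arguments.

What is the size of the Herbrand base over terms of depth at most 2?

13

First count ground terms of depth ≤ 2.
Write N_k for the number of ground terms of depth ≤ k. A term of depth ≤ k is either a constant or a function symbol applied to arguments of depth ≤ k−1, so N_k = 1 + N_{k-1}^2 + N_{k-1}.
N_0 = 1
N_1 = 1 + 1^2 + 1 = 3
N_2 = 1 + 3^2 + 3 = 13
So |H| = 13.
Each predicate of arity r yields |H|^r ground atoms (one per choice of an r-tuple from H):
  r: 13
Total ground atoms: 13.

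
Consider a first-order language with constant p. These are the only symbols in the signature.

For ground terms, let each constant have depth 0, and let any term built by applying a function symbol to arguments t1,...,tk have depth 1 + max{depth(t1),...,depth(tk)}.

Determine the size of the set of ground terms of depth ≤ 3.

With no function symbols every ground term is a constant, so there is exactly 1 ground term at every depth bound.
N_0 = 1
N_1 = 1
N_2 = 1
N_3 = 1
Explicitly: p.

1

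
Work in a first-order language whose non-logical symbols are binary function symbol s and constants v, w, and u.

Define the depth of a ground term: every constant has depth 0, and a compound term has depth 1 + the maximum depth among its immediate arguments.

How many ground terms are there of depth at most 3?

Let N_k = |{terms of depth ≤ k}|. Then N_0 = 3 and N_k = 3 + N_{k-1}^2 for k ≥ 1 (one summand per function symbol, arity giving the exponent).
N_0 = 3
N_1 = 3 + 3^2 = 12
N_2 = 3 + 12^2 = 147
N_3 = 3 + 147^2 = 21612

21612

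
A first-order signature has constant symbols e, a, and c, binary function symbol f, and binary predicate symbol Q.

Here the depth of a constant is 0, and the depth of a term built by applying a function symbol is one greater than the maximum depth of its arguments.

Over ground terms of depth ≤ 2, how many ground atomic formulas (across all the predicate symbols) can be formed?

21609

First count ground terms of depth ≤ 2.
Let N_k count ground terms of depth at most k. Each non-constant term of depth ≤ k is some function symbol applied to depth-≤(k−1) arguments, giving N_k = 3 + N_{k-1}^2.
N_0 = 3
N_1 = 3 + 3^2 = 12
N_2 = 3 + 12^2 = 147
So |H| = 147.
For each predicate symbol, the number of ground atoms is |H| raised to its arity; summing:
  Q: 147^2 = 21609
Total ground atoms: 21609.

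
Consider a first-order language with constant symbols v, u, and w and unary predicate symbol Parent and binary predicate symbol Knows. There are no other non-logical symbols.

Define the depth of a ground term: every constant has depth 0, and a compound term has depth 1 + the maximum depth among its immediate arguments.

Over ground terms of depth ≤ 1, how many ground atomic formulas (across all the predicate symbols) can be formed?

12

First count ground terms of depth ≤ 1.
With no function symbols every ground term is a constant, so there are exactly 3 ground terms at every depth bound.
N_0 = 3
N_1 = 3
So |H| = 3.
Ground atoms are formed by filling each argument slot of a predicate with a term from H, so an r-ary predicate gives |H|^r atoms:
  Parent: 3;  Knows: 3^2 = 9
Total ground atoms: 3 + 9 = 12.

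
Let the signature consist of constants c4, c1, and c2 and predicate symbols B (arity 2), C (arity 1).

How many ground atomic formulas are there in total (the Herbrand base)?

12

With no function symbols, the Herbrand universe is just the 3 constants.
Ground atoms per predicate: B: 3^2 = 9, C: 3.
Herbrand base size = 9 + 3 = 12.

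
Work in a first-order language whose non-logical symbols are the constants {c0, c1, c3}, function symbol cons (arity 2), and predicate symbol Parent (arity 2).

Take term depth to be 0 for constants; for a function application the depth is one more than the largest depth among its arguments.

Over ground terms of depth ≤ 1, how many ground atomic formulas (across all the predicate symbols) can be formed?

First count ground terms of depth ≤ 1.
If N_k denotes the number of depth-≤k ground terms, the 3 constants give N_0 = 3, and each function symbol of arity r contributes N_{k-1}^r new terms at level k: N_k = 3 + N_{k-1}^2.
N_0 = 3
N_1 = 3 + 3^2 = 12
So |H| = 12.
A ground atom is a predicate applied to a tuple of terms from H, so the count is the sum over predicates of |H|^arity:
  Parent: 12^2 = 144
Total ground atoms: 144.

144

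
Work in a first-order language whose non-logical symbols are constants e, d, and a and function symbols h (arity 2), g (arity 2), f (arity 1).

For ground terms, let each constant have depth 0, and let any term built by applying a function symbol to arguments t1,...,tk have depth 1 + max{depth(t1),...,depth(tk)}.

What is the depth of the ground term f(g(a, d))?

2

depth(g(a, d)) = 1 + max(0, 0) = 1
depth(f(g(a, d))) = 1 + depth(g(a, d)) = 1 + 1 = 2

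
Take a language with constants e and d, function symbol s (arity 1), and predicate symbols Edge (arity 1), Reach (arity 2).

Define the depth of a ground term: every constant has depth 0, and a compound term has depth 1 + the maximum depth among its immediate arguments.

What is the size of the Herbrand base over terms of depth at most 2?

42

First count ground terms of depth ≤ 2.
Let N_k count ground terms of depth at most k. Each non-constant term of depth ≤ k is some function symbol applied to depth-≤(k−1) arguments, giving N_k = 2 + N_{k-1}.
N_0 = 2
N_1 = 2 + 2 = 4
N_2 = 2 + 4 = 6
Explicitly: e, d, s(e), s(d), s(s(e)), s(s(d)).
So |H| = 6.
Each predicate of arity r yields |H|^r ground atoms (one per choice of an r-tuple from H):
  Edge: 6;  Reach: 6^2 = 36
Total ground atoms: 6 + 36 = 42.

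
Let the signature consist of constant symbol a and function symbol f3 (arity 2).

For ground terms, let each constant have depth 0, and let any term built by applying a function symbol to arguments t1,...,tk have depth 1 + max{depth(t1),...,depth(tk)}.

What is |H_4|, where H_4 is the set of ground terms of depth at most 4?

677

Count level by level. With function symbols f3/2, the terms of depth ≤ k are the 1 constant together with each function applied to depth-≤(k−1) tuples, so N_k = 1 + N_{k-1}^2.
N_0 = 1
N_1 = 1 + 1^2 = 2
N_2 = 1 + 2^2 = 5
N_3 = 1 + 5^2 = 26
N_4 = 1 + 26^2 = 677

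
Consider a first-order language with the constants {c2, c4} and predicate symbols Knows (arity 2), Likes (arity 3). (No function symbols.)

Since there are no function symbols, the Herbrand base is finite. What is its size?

With no function symbols, the Herbrand universe is just the 2 constants.
Ground atoms per predicate: Knows: 2^2 = 4, Likes: 2^3 = 8.
Herbrand base size = 4 + 8 = 12.

12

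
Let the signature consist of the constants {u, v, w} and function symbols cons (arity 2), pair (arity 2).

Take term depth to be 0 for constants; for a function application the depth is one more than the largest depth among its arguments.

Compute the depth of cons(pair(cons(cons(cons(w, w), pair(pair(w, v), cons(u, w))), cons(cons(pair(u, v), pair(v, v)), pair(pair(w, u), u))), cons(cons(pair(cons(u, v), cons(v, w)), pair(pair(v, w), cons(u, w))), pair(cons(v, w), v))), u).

depth(cons(w, w)) = 1 + max(0, 0) = 1
depth(pair(w, v)) = 1 + max(0, 0) = 1
depth(cons(u, w)) = 1 + max(0, 0) = 1
depth(pair(pair(w, v), cons(u, w))) = 1 + max(1, 1) = 2
depth(cons(cons(w, w), pair(pair(w, v), cons(u, w)))) = 1 + max(1, 2) = 3
depth(pair(u, v)) = 1 + max(0, 0) = 1
depth(pair(v, v)) = 1 + max(0, 0) = 1
depth(cons(pair(u, v), pair(v, v))) = 1 + max(1, 1) = 2
depth(pair(w, u)) = 1 + max(0, 0) = 1
depth(pair(pair(w, u), u)) = 1 + max(1, 0) = 2
depth(cons(cons(pair(u, v), pair(v, v)), pair(pair(w, u), u))) = 1 + max(2, 2) = 3
depth(cons(cons(cons(w, w), pair(pair(w, v), cons(u, w))), cons(cons(pair(u, v), pair(v, v)), pair(pair(w, u), u)))) = 1 + max(3, 3) = 4
depth(cons(u, v)) = 1 + max(0, 0) = 1
depth(cons(v, w)) = 1 + max(0, 0) = 1
depth(pair(cons(u, v), cons(v, w))) = 1 + max(1, 1) = 2
depth(pair(v, w)) = 1 + max(0, 0) = 1
depth(pair(pair(v, w), cons(u, w))) = 1 + max(1, 1) = 2
depth(cons(pair(cons(u, v), cons(v, w)), pair(pair(v, w), cons(u, w)))) = 1 + max(2, 2) = 3
depth(pair(cons(v, w), v)) = 1 + max(1, 0) = 2
depth(cons(cons(pair(cons(u, v), cons(v, w)), pair(pair(v, w), cons(u, w))), pair(cons(v, w), v))) = 1 + max(3, 2) = 4
depth(pair(cons(cons(cons(w, w), pair(pair(w, v), cons(u, w))), cons(cons(pair(u, v), pair(v, v)), pair(pair(w, u), u))), cons(cons(pair(cons(u, v), cons(v, w)), pair(pair(v, w), cons(u, w))), pair(cons(v, w), v)))) = 1 + max(4, 4) = 5
depth(cons(pair(cons(cons(cons(w, w), pair(pair(w, v), cons(u, w))), cons(cons(pair(u, v), pair(v, v)), pair(pair(w, u), u))), cons(cons(pair(cons(u, v), cons(v, w)), pair(pair(v, w), cons(u, w))), pair(cons(v, w), v))), u)) = 1 + max(5, 0) = 6

6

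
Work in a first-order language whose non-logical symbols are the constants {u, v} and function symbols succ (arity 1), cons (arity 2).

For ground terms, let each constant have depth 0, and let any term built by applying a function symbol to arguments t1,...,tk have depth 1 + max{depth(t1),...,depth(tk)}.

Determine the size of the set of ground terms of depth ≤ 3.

Count level by level. With function symbols succ/1, cons/2, the terms of depth ≤ k are the 2 constants together with each function applied to depth-≤(k−1) tuples, so N_k = 2 + N_{k-1} + N_{k-1}^2.
N_0 = 2
N_1 = 2 + 2 + 2^2 = 8
N_2 = 2 + 8 + 8^2 = 74
N_3 = 2 + 74 + 74^2 = 5552

5552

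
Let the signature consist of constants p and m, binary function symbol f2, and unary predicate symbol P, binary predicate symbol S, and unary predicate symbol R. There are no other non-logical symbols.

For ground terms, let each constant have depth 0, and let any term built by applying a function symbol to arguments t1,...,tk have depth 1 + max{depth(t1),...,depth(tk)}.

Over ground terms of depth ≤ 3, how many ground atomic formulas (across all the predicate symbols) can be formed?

First count ground terms of depth ≤ 3.
Write N_k for the number of ground terms of depth ≤ k. A term of depth ≤ k is either a constant or a function symbol applied to arguments of depth ≤ k−1, so N_k = 2 + N_{k-1}^2.
N_0 = 2
N_1 = 2 + 2^2 = 6
N_2 = 2 + 6^2 = 38
N_3 = 2 + 38^2 = 1446
So |H| = 1446.
For each predicate symbol, the number of ground atoms is |H| raised to its arity; summing:
  P: 1446;  S: 1446^2 = 2090916;  R: 1446
Total ground atoms: 1446 + 2090916 + 1446 = 2093808.

2093808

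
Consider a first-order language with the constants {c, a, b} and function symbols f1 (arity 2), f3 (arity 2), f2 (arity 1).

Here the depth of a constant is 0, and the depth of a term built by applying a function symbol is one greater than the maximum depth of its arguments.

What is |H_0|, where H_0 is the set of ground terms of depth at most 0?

3

Let N_k = |{terms of depth ≤ k}|. Then N_0 = 3 and N_k = 3 + N_{k-1}^2 + N_{k-1}^2 + N_{k-1} for k ≥ 1 (one summand per function symbol, arity giving the exponent).
N_0 = 3
Explicitly: c, a, b.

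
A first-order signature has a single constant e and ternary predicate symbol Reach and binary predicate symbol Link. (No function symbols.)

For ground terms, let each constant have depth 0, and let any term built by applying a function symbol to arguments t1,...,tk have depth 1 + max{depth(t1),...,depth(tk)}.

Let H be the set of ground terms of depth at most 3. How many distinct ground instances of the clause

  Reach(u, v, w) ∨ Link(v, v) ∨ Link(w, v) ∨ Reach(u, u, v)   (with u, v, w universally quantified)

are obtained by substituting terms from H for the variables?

Ground terms of depth ≤ 3:
  With no function symbols every ground term is a constant, so there is exactly 1 ground term at every depth bound.
  N_0 = 1
  N_1 = 1
  N_2 = 1
  N_3 = 1
  Explicitly: e.
So there is exactly 1 ground term available for substitution.
Each of u, v, w ranges independently over the available ground terms, and distinct assignments produce distinct instances.
Number of ground instances = 1^3 = 1.

1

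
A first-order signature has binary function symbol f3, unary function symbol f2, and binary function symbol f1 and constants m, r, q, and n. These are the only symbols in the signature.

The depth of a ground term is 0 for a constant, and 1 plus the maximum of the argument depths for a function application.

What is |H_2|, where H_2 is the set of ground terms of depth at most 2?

3244

If N_k denotes the number of depth-≤k ground terms, the 4 constants give N_0 = 4, and each function symbol of arity r contributes N_{k-1}^r new terms at level k: N_k = 4 + N_{k-1}^2 + N_{k-1} + N_{k-1}^2.
N_0 = 4
N_1 = 4 + 4^2 + 4 + 4^2 = 40
N_2 = 4 + 40^2 + 40 + 40^2 = 3244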